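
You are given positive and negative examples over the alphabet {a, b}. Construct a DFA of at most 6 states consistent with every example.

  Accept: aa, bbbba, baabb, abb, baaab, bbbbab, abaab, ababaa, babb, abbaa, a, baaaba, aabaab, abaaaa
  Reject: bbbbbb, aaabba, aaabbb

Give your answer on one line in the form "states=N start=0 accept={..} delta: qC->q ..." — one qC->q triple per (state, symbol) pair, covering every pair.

State merging on the prefix tree: take the shortest (then alphabetical) example prefix whose next move is undefined and point that move at state 0, else 1, else 2, ...; a target is out if some Accept/Reject pair would then sit in one state with the same input left (inseparable). If every existing state is out, open a new one.
a: 0a undefined. 0a->0: ok.
b: 0b undefined. 0b->0: no, aa/bbbbbb meet in 0. Open state 1: 0b->1.
ba: 1a undefined. 1a->0: ok.
bb: 1b undefined. 1b->0: no, aa/bbbbbb meet in 0. 1b->1: no, aa/aaabba meet in 0. Open state 2: 1b->2.
bbb: 2b undefined. 2b->0: no, aa/bbbbbb meet in 0. 2b->1: no, bbbba/aaabba meet in 2 with "a" left. 2b->2: no, bbbba/aaabba meet in 2 with "a" left. Open state 3: 2b->3.
abba: 2a undefined. 2a->0: no, aa/aaabba meet in 0. 2a->1: no, baaab/aaabba meet in 1. 2a->2: no, baabb/aaabba meet in 2. 2a->3: ok.
bbbb: 3b undefined. 3b->0: no, baabb/bbbbbb meet in 2. 3b->1: ok.
abbaa: 3a undefined. 3a->0: ok.
All examples now run through 4 states with every (state, symbol) defined. Accept strings end in {0,1,2}, Reject strings end in {3}; accept={0,1,2}.

states=4 start=0 accept={0,1,2} delta: 0a->0 0b->1 1a->0 1b->2 2a->3 2b->3 3a->0 3b->1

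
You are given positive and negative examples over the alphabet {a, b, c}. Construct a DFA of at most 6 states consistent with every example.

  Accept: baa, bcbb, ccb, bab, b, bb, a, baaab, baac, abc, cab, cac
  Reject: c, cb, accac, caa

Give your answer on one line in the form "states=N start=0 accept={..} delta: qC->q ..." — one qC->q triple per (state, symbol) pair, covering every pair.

State merging on the prefix tree: take the shortest (then alphabetical) example prefix whose next move is undefined and point that move at state 0, else 1, else 2, ...; a target is out if some Accept/Reject pair would then sit in one state with the same input left (inseparable). If every existing state is out, open a new one.
a: 0a undefined. 0a->0: ok.
b: 0b undefined. 0b->0: no, baac/c meet in 0 with "c" left. Open state 1: 0b->1.
c: 0c undefined. 0c->0: no, ccb/cb meet in 1. 0c->1: no, baa/caa meet in 1 with "aa" left. Open state 2: 0c->2.
ba: 1a undefined. 1a->0: no, baac/c meet in 2. 1a->1: ok.
bb: 1b undefined. 1b->0: ok.
bc: 1c undefined. 1c->0: ok.
ca: 2a undefined. 2a->0: no, bcbb/caa meet in 0. 2a->1: no, baa/caa meet in 1. 2a->2: no, cab/cb meet in 2 with "b" left. Open state 3: 2a->3.
cb: 2b undefined. 2b->0: no, bcbb/cb meet in 0. 2b->1: no, baa/cb meet in 1. 2b->2: ok.
cc: 2c undefined. 2c->0: ok.
caa: 3a undefined. 3a->0: no, bcbb/caa meet in 0. 3a->1: no, baa/caa meet in 1. 3a->2: ok.
cab: 3b undefined. 3b->0: ok.
cac: 3c undefined. 3c->0: ok.
All examples now run through 4 states with every (state, symbol) defined. Accept strings end in {0,1}, Reject strings end in {2}; accept={0,1}.

states=4 start=0 accept={0,1} delta: 0a->0 0b->1 0c->2 1a->1 1b->0 1c->0 2a->3 2b->2 2c->0 3a->2 3b->0 3c->0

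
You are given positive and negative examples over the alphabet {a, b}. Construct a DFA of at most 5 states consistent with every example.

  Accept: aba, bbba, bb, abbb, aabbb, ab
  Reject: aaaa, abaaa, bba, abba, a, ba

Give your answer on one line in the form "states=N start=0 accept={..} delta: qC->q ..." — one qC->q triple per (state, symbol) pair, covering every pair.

Fold the examples into a partial DFA from state 0: repeatedly fix the first undefined (state, symbol) met by the shortest-then-alphabetical prefix, trying targets in increasing order and rejecting any under which an Accept and a Reject string meet in one state with the same remainder; add a state when all current targets are rejected. Accepting states are where Accept strings end.
a: 0a undefined. 0a->0: no, aba/ba meet in 0 with "ba" left. Open state 1: 0a->1.
b: 0b undefined. 0b->0: no, bbba/bba meet in 1. 0b->1: no, aba/bba meet in 1 with "ba" left. Open state 2: 0b->2.
aa: 1a undefined. 1a->0: ok.
ab: 1b undefined. 1b->0: no, aba/abaaa meet in 1. 1b->1: no, aba/aaaa meet in 0. 1b->2: no, aba/ba meet in 2 with "a" left. Open state 3: 1b->3.
ba: 2a undefined. 2a->0: ok.
bb: 2b undefined. 2b->0: no, bbba/aaaa meet in 0. 2b->1: no, bb/a meet in 1. 2b->2: no, bbba/aaaa meet in 0. 2b->3: no, aba/bba meet in 3 with "a" left. Open state 4: 2b->4.
aba: 3a undefined. 3a->0: no, aba/aaaa meet in 0. 3a->1: no, aba/abaaa meet in 1. 3a->2: ok.
abb: 3b undefined. 3b->0: ok.
bba: 4a undefined. 4a->0: ok.
bbb: 4b undefined. 4b->0: no, bbba/abaaa meet in 1. 4b->1: no, bbba/aaaa meet in 0. 4b->2: no, bbba/aaaa meet in 0. 4b->3: ok.
All examples now run through 5 states with every (state, symbol) defined. Accept strings end in {2,3,4}, Reject strings end in {0,1}; accept={2,3,4}.

states=5 start=0 accept={2,3,4} delta: 0a->1 0b->2 1a->0 1b->3 2a->0 2b->4 3a->2 3b->0 4a->0 4b->3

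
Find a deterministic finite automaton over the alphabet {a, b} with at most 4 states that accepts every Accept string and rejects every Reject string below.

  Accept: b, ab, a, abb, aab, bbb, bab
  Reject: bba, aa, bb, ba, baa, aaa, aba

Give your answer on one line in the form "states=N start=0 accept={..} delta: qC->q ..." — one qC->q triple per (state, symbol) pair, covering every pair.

Fold the examples into a partial DFA from state 0: repeatedly fix the first undefined (state, symbol) met by the shortest-then-alphabetical prefix, trying targets in increasing order and rejecting any under which an Accept and a Reject string meet in one state with the same remainder; add a state when all current targets are rejected. Accepting states are where Accept strings end.
a: 0a undefined. 0a->0: no, a/aa meet in 0. Open state 1: 0a->1.
b: 0b undefined. 0b->0: no, b/bb meet in 0. 0b->1: no, ab/bb meet in 1 with "b" left. Open state 2: 0b->2.
aa: 1a undefined. 1a->0: no, a/aaa meet in 1. 1a->1: no, a/aa meet in 1. 1a->2: no, b/aa meet in 2. Open state 3: 1a->3.
ab: 1b undefined. 1b->0: no, a/aba meet in 1. 1b->1: ok.
ba: 2a undefined. 2a->0: no, ab/baa meet in 1. 2a->1: no, ab/ba meet in 1. 2a->2: no, b/ba meet in 2. 2a->3: ok.
bb: 2b undefined. 2b->0: no, ab/bba meet in 1. 2b->1: no, ab/bb meet in 1. 2b->2: no, b/bb meet in 2. 2b->3: ok.
aaa: 3a undefined. 3a->0: ok.
aab: 3b undefined. 3b->0: no, aab/bba meet in 0. 3b->1: ok.
All examples now run through 4 states with every (state, symbol) defined. Accept strings end in {1,2}, Reject strings end in {0,3}; accept={1,2}.

states=4 start=0 accept={1,2} delta: 0a->1 0b->2 1a->3 1b->1 2a->3 2b->3 3a->0 3b->1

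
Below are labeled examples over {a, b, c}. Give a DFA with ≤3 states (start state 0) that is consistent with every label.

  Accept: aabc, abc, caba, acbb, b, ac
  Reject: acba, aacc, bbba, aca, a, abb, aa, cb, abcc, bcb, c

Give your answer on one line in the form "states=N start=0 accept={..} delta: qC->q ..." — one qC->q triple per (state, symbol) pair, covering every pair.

states=3 start=0 accept={0} delta: 0a->1 0b->0 0c->1 1a->1 1b->2 1c->0 2a->0 2b->1 2c->0

State merging on the prefix tree: take the shortest (then alphabetical) example prefix whose next move is undefined and point that move at state 0, else 1, else 2, ...; a target is out if some Accept/Reject pair would then sit in one state with the same input left (inseparable). If every existing state is out, open a new one.
a: 0a undefined. 0a->0: no, ac/c meet in 0 with "c" left. Open state 1: 0a->1.
b: 0b undefined. 0b->0: ok.
c: 0c undefined. 0c->0: no, b/cb meet in 0. 0c->1: ok.
aa: 1a undefined. 1a->0: no, aabc/bbba meet in 1. 1a->1: ok.
ab: 1b undefined. 1b->0: no, aabc/bbba meet in 1. 1b->1: no, caba/bbba meet in 1. Open state 2: 1b->2.
ac: 1c undefined. 1c->0: ok.
abb: 2b undefined. 2b->0: no, acbb/abb meet in 0. 2b->1: ok.
abc: 2c undefined. 2c->0: ok.
caba: 2a undefined. 2a->0: ok.
All examples now run through 3 states with every (state, symbol) defined. Accept strings end in {0}, Reject strings end in {1,2}; accept={0}.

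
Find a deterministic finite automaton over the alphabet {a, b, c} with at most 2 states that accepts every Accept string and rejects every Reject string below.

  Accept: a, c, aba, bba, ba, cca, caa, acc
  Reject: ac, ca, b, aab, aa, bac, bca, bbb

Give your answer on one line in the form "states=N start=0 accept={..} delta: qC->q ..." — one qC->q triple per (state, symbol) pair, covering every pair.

Fold the examples into a partial DFA from state 0: repeatedly fix the first undefined (state, symbol) met by the shortest-then-alphabetical prefix, trying targets in increasing order and rejecting any under which an Accept and a Reject string meet in one state with the same remainder; add a state when all current targets are rejected. Accepting states are where Accept strings end.
a: 0a undefined. 0a->0: no, a/aa meet in 0. Open state 1: 0a->1.
b: 0b undefined. 0b->0: ok.
c: 0c undefined. 0c->0: no, a/ca meet in 1. 0c->1: ok.
aa: 1a undefined. 1a->0: ok.
ab: 1b undefined. 1b->0: ok.
ac: 1c undefined. 1c->0: ok.
All examples now run through 2 states with every (state, symbol) defined. Accept strings end in {1}, Reject strings end in {0}; accept={1}.

states=2 start=0 accept={1} delta: 0a->1 0b->0 0c->1 1a->0 1b->0 1c->0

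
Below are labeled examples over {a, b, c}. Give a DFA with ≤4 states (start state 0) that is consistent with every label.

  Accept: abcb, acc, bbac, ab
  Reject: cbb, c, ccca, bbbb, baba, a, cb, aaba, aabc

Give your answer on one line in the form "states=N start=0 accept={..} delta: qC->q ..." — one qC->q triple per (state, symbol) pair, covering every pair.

states=3 start=0 accept={1} delta: 0a->0 0b->1 0c->2 1a->0 1b->2 1c->0 2a->2 2b->2 2c->1

Grow the machine one transition at a time. Run the examples from 0; the earliest place one falls off (shortest prefix, ties alphabetical) gets sent to the lowest-numbered state that keeps every Accept/Reject pair distinguishable — a pair clashes when both reach the same state with identical unread suffix — and to a fresh state only if none does.
a: 0a undefined. 0a->0: ok.
b: 0b undefined. 0b->0: no, abcb/cb meet in 0 with "cb" left. Open state 1: 0b->1.
c: 0c undefined. 0c->0: no, acc/c meet in 0. 0c->1: no, acc/aabc meet in 1 with "c" left. Open state 2: 0c->2.
ba: 1a undefined. 1a->0: ok.
bb: 1b undefined. 1b->0: no, bbac/c meet in 2. 1b->1: no, bbac/c meet in 2. 1b->2: ok.
cb: 2b undefined. 2b->0: no, ab/cbb meet in 1. 2b->1: no, ab/cb meet in 1. 2b->2: ok.
cc: 2c undefined. 2c->0: no, acc/baba meet in 0. 2c->1: ok.
abc: 1c undefined. 1c->0: ok.
bba: 2a undefined. 2a->0: no, bbac/cbb meet in 2. 2a->1: no, bbac/ccca meet in 0. 2a->2: ok.
All examples now run through 3 states with every (state, symbol) defined. Accept strings end in {1}, Reject strings end in {0,2}; accept={1}.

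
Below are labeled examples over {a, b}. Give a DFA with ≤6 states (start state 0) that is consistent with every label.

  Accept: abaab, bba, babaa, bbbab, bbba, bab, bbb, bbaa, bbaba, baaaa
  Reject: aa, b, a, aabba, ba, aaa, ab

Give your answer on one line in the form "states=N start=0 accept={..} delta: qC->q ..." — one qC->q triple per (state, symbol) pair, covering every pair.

states=6 start=0 accept={0,4,5} delta: 0a->1 0b->1 1a->2 1b->3 2a->3 2b->4 3a->5 3b->4 4a->4 4b->0 5a->4 5b->3

Grow the machine one transition at a time. Run the examples from 0; the earliest place one falls off (shortest prefix, ties alphabetical) gets sent to the lowest-numbered state that keeps every Accept/Reject pair distinguishable — a pair clashes when both reach the same state with identical unread suffix — and to a fresh state only if none does.
a: 0a undefined. 0a->0: no, bba/aabba meet in 0 with "bba" left. Open state 1: 0a->1.
b: 0b undefined. 0b->0: no, bba/a meet in 1. 0b->1: ok.
aa: 1a undefined. 1a->0: no, bba/aabba meet in 1 with "ba" left. 1a->1: no, bbba/aabba meet in 1 with "bba" left. Open state 2: 1a->2.
ab: 1b undefined. 1b->0: no, bba/b meet in 1. 1b->1: no, bba/aa meet in 2. 1b->2: no, bba/aaa meet in 2 with "a" left. Open state 3: 1b->3.
aaa: 2a undefined. 2a->0: no, baaaa/aa meet in 2. 2a->1: no, baaaa/b meet in 1. 2a->2: no, baaaa/aa meet in 2. 2a->3: ok.
aab: 2b undefined. 2b->0: no, babaa/aa meet in 2. 2b->1: no, bba/aabba meet in 3 with "a" left. 2b->2: no, bab/aa meet in 2. 2b->3: no, bbba/aabba meet in 3 with "ba" left. Open state 4: 2b->4.
aba: 3a undefined. 3a->0: no, abaab/aaa meet in 3. 3a->1: no, bba/b meet in 1. 3a->2: no, bba/aa meet in 2. 3a->3: no, bba/aaa meet in 3. 3a->4: no, bbaba/aabba meet in 4 with "ba" left. Open state 5: 3a->5.
bbb: 3b undefined. 3b->0: no, bbbab/aaa meet in 3. 3b->1: no, bbba/aa meet in 2. 3b->2: no, bbbab/aa meet in 2. 3b->3: no, bbb/aaa meet in 3. 3b->4: ok.
aabb: 4b undefined. 4b->0: ok.
abaa: 5a undefined. 5a->0: no, abaab/b meet in 1. 5a->1: no, abaab/aaa meet in 3. 5a->2: no, bbaa/aa meet in 2. 5a->3: no, bbaa/aaa meet in 3. 5a->4: ok.
baba: 4a undefined. 4a->0: no, babaa/b meet in 1. 4a->1: no, babaa/aa meet in 2. 4a->2: no, babaa/aaa meet in 3. 4a->3: no, bbba/aaa meet in 3. 4a->4: ok.
bbab: 5b undefined. 5b->0: no, bbaba/b meet in 1. 5b->1: no, bbaba/aa meet in 2. 5b->2: no, bbaba/aaa meet in 3. 5b->3: ok.
All examples now run through 6 states with every (state, symbol) defined. Accept strings end in {0,4,5}, Reject strings end in {1,2,3}; accept={0,4,5}.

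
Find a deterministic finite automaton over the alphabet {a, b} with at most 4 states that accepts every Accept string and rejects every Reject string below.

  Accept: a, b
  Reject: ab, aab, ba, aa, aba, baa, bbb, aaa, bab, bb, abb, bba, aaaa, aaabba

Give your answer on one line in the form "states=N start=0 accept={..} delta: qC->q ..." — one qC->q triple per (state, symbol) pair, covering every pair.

Fold the examples into a partial DFA from state 0: repeatedly fix the first undefined (state, symbol) met by the shortest-then-alphabetical prefix, trying targets in increasing order and rejecting any under which an Accept and a Reject string meet in one state with the same remainder; add a state when all current targets are rejected. Accepting states are where Accept strings end.
a: 0a undefined. 0a->0: no, a/aa meet in 0. Open state 1: 0a->1.
b: 0b undefined. 0b->0: no, a/ba meet in 1. 0b->1: ok.
aa: 1a undefined. 1a->0: no, a/aab meet in 1. 1a->1: no, a/ba meet in 1. Open state 2: 1a->2.
ab: 1b undefined. 1b->0: no, a/aba meet in 1. 1b->1: no, a/ab meet in 1. 1b->2: ok.
aaa: 2a undefined. 2a->0: no, a/aaaa meet in 1. 2a->1: no, a/aba meet in 1. 2a->2: ok.
aab: 2b undefined. 2b->0: ok.
All examples now run through 3 states with every (state, symbol) defined. Accept strings end in {1}, Reject strings end in {0,2}; accept={1}.

states=3 start=0 accept={1} delta: 0a->1 0b->1 1a->2 1b->2 2a->2 2b->0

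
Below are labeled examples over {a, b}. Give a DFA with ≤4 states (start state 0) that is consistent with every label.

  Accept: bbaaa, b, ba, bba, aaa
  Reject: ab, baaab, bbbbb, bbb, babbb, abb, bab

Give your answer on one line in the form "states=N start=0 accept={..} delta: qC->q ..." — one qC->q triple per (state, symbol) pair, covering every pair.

State merging on the prefix tree: take the shortest (then alphabetical) example prefix whose next move is undefined and point that move at state 0, else 1, else 2, ...; a target is out if some Accept/Reject pair would then sit in one state with the same input left (inseparable). If every existing state is out, open a new one.
a: 0a undefined. 0a->0: no, b/ab meet in 0 with "b" left. Open state 1: 0a->1.
b: 0b undefined. 0b->0: no, b/bbbbb meet in 0. 0b->1: ok.
aa: 1a undefined. 1a->0: no, b/baaab meet in 1. 1a->1: ok.
ab: 1b undefined. 1b->0: no, bbaaa/bbbbb meet in 1. 1b->1: no, bbaaa/ab meet in 1. Open state 2: 1b->2.
abb: 2b undefined. 2b->0: no, b/babbb meet in 1. 2b->1: no, b/bbbbb meet in 1. 2b->2: ok.
bba: 2a undefined. 2a->0: ok.
All examples now run through 3 states with every (state, symbol) defined. Accept strings end in {0,1}, Reject strings end in {2}; accept={0,1}.

states=3 start=0 accept={0,1} delta: 0a->1 0b->1 1a->1 1b->2 2a->0 2b->2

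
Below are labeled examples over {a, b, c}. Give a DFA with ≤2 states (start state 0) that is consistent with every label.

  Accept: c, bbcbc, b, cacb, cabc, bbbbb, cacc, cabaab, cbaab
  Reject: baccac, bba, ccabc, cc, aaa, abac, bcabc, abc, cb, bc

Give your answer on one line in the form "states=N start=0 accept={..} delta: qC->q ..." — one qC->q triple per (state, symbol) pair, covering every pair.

Fold the examples into a partial DFA from state 0: repeatedly fix the first undefined (state, symbol) met by the shortest-then-alphabetical prefix, trying targets in increasing order and rejecting any under which an Accept and a Reject string meet in one state with the same remainder; add a state when all current targets are rejected. Accepting states are where Accept strings end.
a: 0a undefined. 0a->0: ok.
b: 0b undefined. 0b->0: no, c/abac meet in 0 with "c" left. Open state 1: 0b->1.
c: 0c undefined. 0c->0: no, c/cc meet in 0. 0c->1: ok.
ba: 1a undefined. 1a->0: no, c/abac meet in 1. 1a->1: ok.
bb: 1b undefined. 1b->0: ok.
bc: 1c undefined. 1c->0: ok.
All examples now run through 2 states with every (state, symbol) defined. Accept strings end in {1}, Reject strings end in {0}; accept={1}.

states=2 start=0 accept={1} delta: 0a->0 0b->1 0c->1 1a->1 1b->0 1c->0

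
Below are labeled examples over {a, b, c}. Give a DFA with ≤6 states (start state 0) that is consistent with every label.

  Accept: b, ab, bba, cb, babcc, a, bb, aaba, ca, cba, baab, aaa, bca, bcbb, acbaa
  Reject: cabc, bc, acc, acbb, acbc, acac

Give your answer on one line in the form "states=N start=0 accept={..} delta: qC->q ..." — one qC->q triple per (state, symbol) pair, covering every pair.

State merging on the prefix tree: take the shortest (then alphabetical) example prefix whose next move is undefined and point that move at state 0, else 1, else 2, ...; a target is out if some Accept/Reject pair would then sit in one state with the same input left (inseparable). If every existing state is out, open a new one.
a: 0a undefined. 0a->0: ok.
b: 0b undefined. 0b->0: no, babcc/acc meet in 0 with "cc" left. Open state 1: 0b->1.
c: 0c undefined. 0c->0: no, a/acc meet in 0. 0c->1: ok.
ba: 1a undefined. 1a->0: no, b/acac meet in 1. 1a->1: ok.
bb: 1b undefined. 1b->0: no, b/cabc meet in 1. 1b->1: no, b/acbb meet in 1. Open state 2: 1b->2.
bc: 1c undefined. 1c->0: no, a/bc meet in 0. 1c->1: no, b/bc meet in 1. 1c->2: no, cb/bc meet in 2. Open state 3: 1c->3.
bba: 2a undefined. 2a->0: ok.
bca: 3a undefined. 3a->0: ok.
bcb: 3b undefined. 3b->0: ok.
acbb: 2b undefined. 2b->0: no, bba/acbb meet in 0. 2b->1: no, b/acbb meet in 1. 2b->2: no, cb/acbb meet in 2. 2b->3: ok.
acbc: 2c undefined. 2c->0: no, bba/cabc meet in 0. 2c->1: no, b/cabc meet in 1. 2c->2: no, cb/cabc meet in 2. 2c->3: ok.
babcc: 3c undefined. 3c->0: ok.
All examples now run through 4 states with every (state, symbol) defined. Accept strings end in {0,1,2}, Reject strings end in {3}; accept={0,1,2}.

states=4 start=0 accept={0,1,2} delta: 0a->0 0b->1 0c->1 1a->1 1b->2 1c->3 2a->0 2b->3 2c->3 3a->0 3b->0 3c->0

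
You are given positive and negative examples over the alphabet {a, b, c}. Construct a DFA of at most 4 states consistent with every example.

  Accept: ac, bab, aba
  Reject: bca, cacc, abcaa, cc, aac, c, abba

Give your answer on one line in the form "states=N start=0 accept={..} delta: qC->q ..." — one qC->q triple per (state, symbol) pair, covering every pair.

State merging on the prefix tree: take the shortest (then alphabetical) example prefix whose next move is undefined and point that move at state 0, else 1, else 2, ...; a target is out if some Accept/Reject pair would then sit in one state with the same input left (inseparable). If every existing state is out, open a new one.
a: 0a undefined. 0a->0: no, ac/aac meet in 0 with "c" left. Open state 1: 0a->1.
b: 0b undefined. 0b->0: ok.
c: 0c undefined. 0c->0: ok.
aa: 1a undefined. 1a->0: ok.
ab: 1b undefined. 1b->0: no, bab/abcaa meet in 0. 1b->1: no, bab/bca meet in 1. Open state 2: 1b->2.
ac: 1c undefined. 1c->0: no, ac/cacc meet in 0. 1c->1: no, ac/bca meet in 1. 1c->2: ok.
aba: 2a undefined. 2a->0: no, aba/cc meet in 0. 2a->1: no, aba/bca meet in 1. 2a->2: ok.
abb: 2b undefined. 2b->0: ok.
abc: 2c undefined. 2c->0: ok.
All examples now run through 3 states with every (state, symbol) defined. Accept strings end in {2}, Reject strings end in {0,1}; accept={2}.

states=3 start=0 accept={2} delta: 0a->1 0b->0 0c->0 1a->0 1b->2 1c->2 2a->2 2b->0 2c->0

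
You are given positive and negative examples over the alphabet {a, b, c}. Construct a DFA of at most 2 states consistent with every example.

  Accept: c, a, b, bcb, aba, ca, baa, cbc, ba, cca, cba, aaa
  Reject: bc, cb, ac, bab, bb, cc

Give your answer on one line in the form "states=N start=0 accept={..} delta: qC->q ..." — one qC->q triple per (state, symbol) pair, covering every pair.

Grow the machine one transition at a time. Run the examples from 0; the earliest place one falls off (shortest prefix, ties alphabetical) gets sent to the lowest-numbered state that keeps every Accept/Reject pair distinguishable — a pair clashes when both reach the same state with identical unread suffix — and to a fresh state only if none does.
a: 0a undefined. 0a->0: no, c/ac meet in 0 with "c" left. Open state 1: 0a->1.
b: 0b undefined. 0b->0: no, c/bc meet in 0 with "c" left. 0b->1: ok.
c: 0c undefined. 0c->0: no, c/cc meet in 0. 0c->1: ok.
aa: 1a undefined. 1a->0: no, c/bab meet in 1. 1a->1: ok.
ab: 1b undefined. 1b->0: ok.
ac: 1c undefined. 1c->0: ok.
All examples now run through 2 states with every (state, symbol) defined. Accept strings end in {1}, Reject strings end in {0}; accept={1}.

states=2 start=0 accept={1} delta: 0a->1 0b->1 0c->1 1a->1 1b->0 1c->0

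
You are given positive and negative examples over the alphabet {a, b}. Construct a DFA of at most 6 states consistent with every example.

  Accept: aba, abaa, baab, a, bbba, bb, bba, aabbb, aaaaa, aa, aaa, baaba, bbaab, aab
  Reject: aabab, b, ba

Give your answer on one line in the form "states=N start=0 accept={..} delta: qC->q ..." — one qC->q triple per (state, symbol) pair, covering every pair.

states=4 start=0 accept={1,3} delta: 0a->1 0b->2 1a->1 1b->3 2a->0 2b->1 3a->3 3b->2

State merging on the prefix tree: take the shortest (then alphabetical) example prefix whose next move is undefined and point that move at state 0, else 1, else 2, ...; a target is out if some Accept/Reject pair would then sit in one state with the same input left (inseparable). If every existing state is out, open a new one.
a: 0a undefined. 0a->0: no, aba/ba meet in 0 with "ba" left. Open state 1: 0a->1.
b: 0b undefined. 0b->0: no, a/ba meet in 1. 0b->1: no, a/b meet in 1. Open state 2: 0b->2.
aa: 1a undefined. 1a->0: no, aab/b meet in 2. 1a->1: ok.
ab: 1b undefined. 1b->0: no, aab/aabab meet in 0. 1b->1: no, aba/aabab meet in 1. 1b->2: no, aba/ba meet in 2 with "a" left. Open state 3: 1b->3.
ba: 2a undefined. 2a->0: ok.
bb: 2b undefined. 2b->0: no, bbba/ba meet in 0. 2b->1: ok.
aba: 3a undefined. 3a->0: no, aba/ba meet in 0. 3a->1: no, baab/aabab meet in 3. 3a->2: no, aba/b meet in 2. 3a->3: ok.
aabb: 3b undefined. 3b->0: no, aabbb/b meet in 2. 3b->1: no, a/aabab meet in 1. 3b->2: ok.
All examples now run through 4 states with every (state, symbol) defined. Accept strings end in {1,3}, Reject strings end in {0,2}; accept={1,3}.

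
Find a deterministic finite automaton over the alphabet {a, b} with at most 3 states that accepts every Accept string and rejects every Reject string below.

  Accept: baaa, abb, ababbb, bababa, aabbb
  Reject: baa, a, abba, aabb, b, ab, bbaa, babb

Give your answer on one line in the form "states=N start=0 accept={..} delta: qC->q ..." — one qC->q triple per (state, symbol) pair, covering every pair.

states=3 start=0 accept={0} delta: 0a->1 0b->1 1a->0 1b->2 2a->0 2b->0

Grow the machine one transition at a time. Run the examples from 0; the earliest place one falls off (shortest prefix, ties alphabetical) gets sent to the lowest-numbered state that keeps every Accept/Reject pair distinguishable — a pair clashes when both reach the same state with identical unread suffix — and to a fresh state only if none does.
a: 0a undefined. 0a->0: no, abb/aabb meet in 0 with "bb" left. Open state 1: 0a->1.
b: 0b undefined. 0b->0: no, abb/babb meet in 1 with "bb" left. 0b->1: ok.
aa: 1a undefined. 1a->0: ok.
ab: 1b undefined. 1b->0: no, baaa/abba meet in 0. 1b->1: no, baaa/abba meet in 0. Open state 2: 1b->2.
aba: 2a undefined. 2a->0: ok.
abb: 2b undefined. 2b->0: ok.
All examples now run through 3 states with every (state, symbol) defined. Accept strings end in {0}, Reject strings end in {1,2}; accept={0}.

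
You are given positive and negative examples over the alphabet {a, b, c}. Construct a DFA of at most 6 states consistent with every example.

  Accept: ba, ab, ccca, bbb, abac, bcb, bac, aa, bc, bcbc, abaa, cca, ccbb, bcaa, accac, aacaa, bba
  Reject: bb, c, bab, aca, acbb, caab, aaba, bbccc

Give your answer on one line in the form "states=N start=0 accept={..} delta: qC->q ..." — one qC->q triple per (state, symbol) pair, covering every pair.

states=6 start=0 accept={1,3,5} delta: 0a->1 0b->2 0c->2 1a->1 1b->3 1c->3 2a->3 2b->4 2c->5 3a->2 3b->0 3c->1 4a->1 4b->1 4c->2 5a->1 5b->1 5c->0

Fold the examples into a partial DFA from state 0: repeatedly fix the first undefined (state, symbol) met by the shortest-then-alphabetical prefix, trying targets in increasing order and rejecting any under which an Accept and a Reject string meet in one state with the same remainder; add a state when all current targets are rejected. Accepting states are where Accept strings end.
a: 0a undefined. 0a->0: no, ba/aaba meet in 0 with "ba" left. Open state 1: 0a->1.
b: 0b undefined. 0b->0: no, ab/bab meet in 1 with "b" left. 0b->1: no, ab/bb meet in 1 with "b" left. Open state 2: 0b->2.
c: 0c undefined. 0c->0: no, ccbb/bb meet in 2 with "b" left. 0c->1: no, cca/aca meet in 1 with "ca" left. 0c->2: ok.
aa: 1a undefined. 1a->0: no, ba/aaba meet in 2 with "a" left. 1a->1: ok.
ab: 1b undefined. 1b->0: no, aa/aaba meet in 1. 1b->1: no, ab/aaba meet in 1. 1b->2: no, ba/aaba meet in 2 with "a" left. Open state 3: 1b->3.
ac: 1c undefined. 1c->0: no, aa/aca meet in 1. 1c->1: no, aa/aca meet in 1. 1c->2: no, ba/aca meet in 2 with "a" left. 1c->3: ok.
ba: 2a undefined. 2a->0: no, ab/caab meet in 3. 2a->1: no, ab/bab meet in 3. 2a->2: no, ba/c meet in 2. 2a->3: ok.
bb: 2b undefined. 2b->0: no, bbb/c meet in 2. 2b->1: no, aa/bb meet in 1. 2b->2: no, bbb/bb meet in 2. 2b->3: no, ba/bb meet in 3. Open state 4: 2b->4.
bc: 2c undefined. 2c->0: no, bcb/c meet in 2. 2c->1: no, ccca/aca meet in 3 with "a" left. 2c->2: no, bcb/bb meet in 4. 2c->3: no, bcb/bab meet in 3 with "b" left. 2c->4: no, bc/bb meet in 4. Open state 5: 2c->5.
aba: 3a undefined. 3a->0: no, abac/c meet in 2. 3a->1: no, ba/caab meet in 3. 3a->2: ok.
acb: 3b undefined. 3b->0: ok.
acc: 3c undefined. 3c->0: no, bac/bab meet in 0. 3c->1: ok.
bba: 4a undefined. 4a->0: no, bba/bab meet in 0. 4a->1: ok.
bbb: 4b undefined. 4b->0: no, bbb/bab meet in 0. 4b->1: ok.
bbc: 4c undefined. 4c->0: no, abac/bbccc meet in 5. 4c->1: no, bbb/bbccc meet in 1. 4c->2: ok.
bca: 5a undefined. 5a->0: no, cca/bab meet in 0. 5a->1: ok.
bcb: 5b undefined. 5b->0: no, bcb/bab meet in 0. 5b->1: ok.
ccc: 5c undefined. 5c->0: ok.
All examples now run through 6 states with every (state, symbol) defined. Accept strings end in {1,3,5}, Reject strings end in {0,2,4}; accept={1,3,5}.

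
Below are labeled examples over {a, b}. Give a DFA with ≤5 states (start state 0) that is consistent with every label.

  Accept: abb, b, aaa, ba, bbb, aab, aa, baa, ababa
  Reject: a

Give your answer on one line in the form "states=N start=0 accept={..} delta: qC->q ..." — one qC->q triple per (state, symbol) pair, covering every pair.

states=3 start=0 accept={2} delta: 0a->1 0b->2 1a->2 1b->2 2a->2 2b->2

State merging on the prefix tree: take the shortest (then alphabetical) example prefix whose next move is undefined and point that move at state 0, else 1, else 2, ...; a target is out if some Accept/Reject pair would then sit in one state with the same input left (inseparable). If every existing state is out, open a new one.
a: 0a undefined. 0a->0: no, aaa/a meet in 0. Open state 1: 0a->1.
b: 0b undefined. 0b->0: no, ba/a meet in 1. 0b->1: no, b/a meet in 1. Open state 2: 0b->2.
aa: 1a undefined. 1a->0: no, aaa/a meet in 1. 1a->1: no, aaa/a meet in 1. 1a->2: ok.
ab: 1b undefined. 1b->0: no, ababa/a meet in 1. 1b->1: no, abb/a meet in 1. 1b->2: ok.
ba: 2a undefined. 2a->0: no, baa/a meet in 1. 2a->1: no, aaa/a meet in 1. 2a->2: ok.
bb: 2b undefined. 2b->0: no, ababa/a meet in 1. 2b->1: no, abb/a meet in 1. 2b->2: ok.
All examples now run through 3 states with every (state, symbol) defined. Accept strings end in {2}, Reject strings end in {1}; accept={2}.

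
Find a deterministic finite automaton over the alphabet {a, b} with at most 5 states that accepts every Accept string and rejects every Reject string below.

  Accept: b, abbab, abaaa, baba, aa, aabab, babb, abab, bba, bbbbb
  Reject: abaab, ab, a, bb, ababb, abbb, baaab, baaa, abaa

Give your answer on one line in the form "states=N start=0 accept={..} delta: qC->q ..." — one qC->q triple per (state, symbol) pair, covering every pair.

Grow the machine one transition at a time. Run the examples from 0; the earliest place one falls off (shortest prefix, ties alphabetical) gets sent to the lowest-numbered state that keeps every Accept/Reject pair distinguishable — a pair clashes when both reach the same state with identical unread suffix — and to a fresh state only if none does.
a: 0a undefined. 0a->0: no, b/ab meet in 0 with "b" left. Open state 1: 0a->1.
b: 0b undefined. 0b->0: no, b/bb meet in 0. 0b->1: no, b/a meet in 1. Open state 2: 0b->2.
aa: 1a undefined. 1a->0: ok.
ab: 1b undefined. 1b->0: no, b/abaab meet in 2. 1b->1: ok.
ba: 2a undefined. 2a->0: no, b/baaab meet in 2. 2a->1: no, aabab/abaab meet in 1. 2a->2: no, b/baaa meet in 2. Open state 3: 2a->3.
bb: 2b undefined. 2b->0: no, abaaa/bb meet in 0. 2b->1: no, bbbbb/abaab meet in 1. 2b->2: no, b/bb meet in 2. 2b->3: ok.
baa: 3a undefined. 3a->0: ok.
bab: 3b undefined. 3b->0: no, baba/abaab meet in 1. 3b->1: no, aabab/abaab meet in 1. 3b->2: no, baba/bb meet in 3. 3b->3: no, aabab/bb meet in 3. Open state 4: 3b->4.
baba: 4a undefined. 4a->0: ok.
babb: 4b undefined. 4b->0: ok.
All examples now run through 5 states with every (state, symbol) defined. Accept strings end in {0,2,4}, Reject strings end in {1,3}; accept={0,2,4}.

states=5 start=0 accept={0,2,4} delta: 0a->1 0b->2 1a->0 1b->1 2a->3 2b->3 3a->0 3b->4 4a->0 4b->0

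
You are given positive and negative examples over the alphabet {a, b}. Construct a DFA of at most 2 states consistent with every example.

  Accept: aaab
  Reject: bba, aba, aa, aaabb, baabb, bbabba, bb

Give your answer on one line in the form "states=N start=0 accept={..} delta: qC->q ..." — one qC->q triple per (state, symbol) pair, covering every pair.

State merging on the prefix tree: take the shortest (then alphabetical) example prefix whose next move is undefined and point that move at state 0, else 1, else 2, ...; a target is out if some Accept/Reject pair would then sit in one state with the same input left (inseparable). If every existing state is out, open a new one.
a: 0a undefined. 0a->0: ok.
b: 0b undefined. 0b->0: no, aaab/bba meet in 0. Open state 1: 0b->1.
ba: 1a undefined. 1a->0: ok.
bb: 1b undefined. 1b->0: ok.
All examples now run through 2 states with every (state, symbol) defined. Accept strings end in {1}, Reject strings end in {0}; accept={1}.

states=2 start=0 accept={1} delta: 0a->0 0b->1 1a->0 1b->0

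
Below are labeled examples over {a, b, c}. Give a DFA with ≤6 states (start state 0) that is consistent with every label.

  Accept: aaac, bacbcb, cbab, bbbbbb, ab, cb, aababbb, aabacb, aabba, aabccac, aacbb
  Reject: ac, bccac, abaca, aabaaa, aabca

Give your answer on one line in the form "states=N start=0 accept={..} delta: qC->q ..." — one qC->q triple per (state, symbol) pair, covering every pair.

State merging on the prefix tree: take the shortest (then alphabetical) example prefix whose next move is undefined and point that move at state 0, else 1, else 2, ...; a target is out if some Accept/Reject pair would then sit in one state with the same input left (inseparable). If every existing state is out, open a new one.
a: 0a undefined. 0a->0: no, aaac/ac meet in 0 with "c" left. Open state 1: 0a->1.
b: 0b undefined. 0b->0: ok.
c: 0c undefined. 0c->0: ok.
aa: 1a undefined. 1a->0: no, aaac/ac meet in 1 with "c" left. 1a->1: no, aaac/ac meet in 1 with "c" left. Open state 2: 1a->2.
ab: 1b undefined. 1b->0: ok.
ac: 1c undefined. 1c->0: no, bacbcb/ac meet in 0. 1c->1: ok.
aaa: 2a undefined. 2a->0: ok.
aab: 2b undefined. 2b->0: no, aaac/aabaaa meet in 0. 2b->1: no, aabba/ac meet in 1. 2b->2: ok.
aac: 2c undefined. 2c->0: no, aabccac/ac meet in 1. 2c->1: no, aabccac/ac meet in 1. 2c->2: no, aaac/aabca meet in 0. Open state 3: 2c->3.
aacb: 3b undefined. 3b->0: ok.
aabca: 3a undefined. 3a->0: no, aaac/aabca meet in 0. 3a->1: ok.
aabcc: 3c undefined. 3c->0: no, aabccac/ac meet in 1. 3c->1: ok.
All examples now run through 4 states with every (state, symbol) defined. Accept strings end in {0,3}, Reject strings end in {1,2}; accept={0,3}.

states=4 start=0 accept={0,3} delta: 0a->1 0b->0 0c->0 1a->2 1b->0 1c->1 2a->0 2b->2 2c->3 3a->1 3b->0 3c->1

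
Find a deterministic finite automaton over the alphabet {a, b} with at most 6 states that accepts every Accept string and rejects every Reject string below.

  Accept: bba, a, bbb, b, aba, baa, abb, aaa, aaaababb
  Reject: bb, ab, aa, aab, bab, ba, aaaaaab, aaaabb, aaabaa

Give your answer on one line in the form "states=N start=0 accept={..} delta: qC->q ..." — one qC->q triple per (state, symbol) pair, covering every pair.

Grow the machine one transition at a time. Run the examples from 0; the earliest place one falls off (shortest prefix, ties alphabetical) gets sent to the lowest-numbered state that keeps every Accept/Reject pair distinguishable — a pair clashes when both reach the same state with identical unread suffix — and to a fresh state only if none does.
a: 0a undefined. 0a->0: no, a/aa meet in 0. Open state 1: 0a->1.
b: 0b undefined. 0b->0: no, bba/ba meet in 1. 0b->1: ok.
aa: 1a undefined. 1a->0: no, a/aab meet in 1. 1a->1: no, a/aa meet in 1. Open state 2: 1a->2.
ab: 1b undefined. 1b->0: ok.
aaa: 2a undefined. 2a->0: no, bba/aaaaaab meet in 1. 2a->1: ok.
aab: 2b undefined. 2b->0: no, bba/aaaabb meet in 1. 2b->1: no, bba/aab meet in 1. 2b->2: ok.
All examples now run through 3 states with every (state, symbol) defined. Accept strings end in {1}, Reject strings end in {0,2}; accept={1}.

states=3 start=0 accept={1} delta: 0a->1 0b->1 1a->2 1b->0 2a->1 2b->2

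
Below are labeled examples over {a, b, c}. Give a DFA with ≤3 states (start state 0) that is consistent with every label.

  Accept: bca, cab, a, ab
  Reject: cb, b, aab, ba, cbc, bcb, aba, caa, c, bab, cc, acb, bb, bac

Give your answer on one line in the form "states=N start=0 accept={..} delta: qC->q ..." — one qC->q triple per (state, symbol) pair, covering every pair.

states=3 start=0 accept={1} delta: 0a->1 0b->2 0c->0 1a->0 1b->1 1c->0 2a->0 2b->0 2c->0

Grow the machine one transition at a time. Run the examples from 0; the earliest place one falls off (shortest prefix, ties alphabetical) gets sent to the lowest-numbered state that keeps every Accept/Reject pair distinguishable — a pair clashes when both reach the same state with identical unread suffix — and to a fresh state only if none does.
a: 0a undefined. 0a->0: no, ab/b meet in 0 with "b" left. Open state 1: 0a->1.
b: 0b undefined. 0b->0: no, a/ba meet in 1. 0b->1: no, a/b meet in 1. Open state 2: 0b->2.
c: 0c undefined. 0c->0: ok.
aa: 1a undefined. 1a->0: ok.
ab: 1b undefined. 1b->0: no, cab/caa meet in 0. 1b->1: ok.
ac: 1c undefined. 1c->0: ok.
ba: 2a undefined. 2a->0: ok.
bb: 2b undefined. 2b->0: ok.
bc: 2c undefined. 2c->0: ok.
All examples now run through 3 states with every (state, symbol) defined. Accept strings end in {1}, Reject strings end in {0,2}; accept={1}.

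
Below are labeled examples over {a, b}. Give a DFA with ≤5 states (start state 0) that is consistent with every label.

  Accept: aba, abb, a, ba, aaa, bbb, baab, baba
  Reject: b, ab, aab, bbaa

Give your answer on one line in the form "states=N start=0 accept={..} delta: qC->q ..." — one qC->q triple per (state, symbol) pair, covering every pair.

states=4 start=0 accept={0,2} delta: 0a->0 0b->1 1a->2 1b->2 2a->3 2b->0 3a->1 3b->0

Fold the examples into a partial DFA from state 0: repeatedly fix the first undefined (state, symbol) met by the shortest-then-alphabetical prefix, trying targets in increasing order and rejecting any under which an Accept and a Reject string meet in one state with the same remainder; add a state when all current targets are rejected. Accepting states are where Accept strings end.
a: 0a undefined. 0a->0: ok.
b: 0b undefined. 0b->0: no, aba/b meet in 0. Open state 1: 0b->1.
ba: 1a undefined. 1a->0: no, baab/b meet in 1. 1a->1: no, aba/b meet in 1. Open state 2: 1a->2.
bb: 1b undefined. 1b->0: no, abb/bbaa meet in 0. 1b->1: no, abb/b meet in 1. 1b->2: ok.
baa: 2a undefined. 2a->0: no, a/bbaa meet in 0. 2a->1: no, aba/bbaa meet in 2. 2a->2: no, aba/bbaa meet in 2. Open state 3: 2a->3.
bab: 2b undefined. 2b->0: ok.
baab: 3b undefined. 3b->0: ok.
bbaa: 3a undefined. 3a->0: no, a/bbaa meet in 0. 3a->1: ok.
All examples now run through 4 states with every (state, symbol) defined. Accept strings end in {0,2}, Reject strings end in {1}; accept={0,2}.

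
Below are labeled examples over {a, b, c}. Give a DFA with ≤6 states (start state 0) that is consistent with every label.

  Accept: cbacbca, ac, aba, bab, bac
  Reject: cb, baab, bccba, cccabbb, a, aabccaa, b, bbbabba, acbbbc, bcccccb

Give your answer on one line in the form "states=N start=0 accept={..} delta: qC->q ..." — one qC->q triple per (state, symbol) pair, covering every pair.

Grow the machine one transition at a time. Run the examples from 0; the earliest place one falls off (shortest prefix, ties alphabetical) gets sent to the lowest-numbered state that keeps every Accept/Reject pair distinguishable — a pair clashes when both reach the same state with identical unread suffix — and to a fresh state only if none does.
a: 0a undefined. 0a->0: ok.
b: 0b undefined. 0b->0: no, aba/baab meet in 0. Open state 1: 0b->1.
c: 0c undefined. 0c->0: no, ac/a meet in 0. 0c->1: no, ac/b meet in 1. Open state 2: 0c->2.
ba: 1a undefined. 1a->0: no, aba/a meet in 0. 1a->1: no, aba/b meet in 1. 1a->2: no, bab/cb meet in 2 with "b" left. Open state 3: 1a->3.
bb: 1b undefined. 1b->0: ok.
bc: 1c undefined. 1c->0: ok.
cb: 2b undefined. 2b->0: no, ac/acbbbc meet in 2. 2b->1: no, aba/bccba meet in 3. 2b->2: no, ac/cb meet in 2. 2b->3: no, aba/cb meet in 3. Open state 4: 2b->4.
cc: 2c undefined. 2c->0: ok.
baa: 3a undefined. 3a->0: ok.
bab: 3b undefined. 3b->0: no, aba/bbbabba meet in 3. 3b->1: no, bab/baab meet in 1. 3b->2: ok.
bac: 3c undefined. 3c->0: no, bac/a meet in 0. 3c->1: no, bac/baab meet in 1. 3c->2: ok.
cba: 4a undefined. 4a->0: ok.
acbb: 4b undefined. 4b->0: ok.
ccca: 2a undefined. 2a->0: ok.
cbacbc: 4c undefined. 4c->0: no, cbacbca/bccba meet in 0. 4c->1: ok.
All examples now run through 5 states with every (state, symbol) defined. Accept strings end in {2,3}, Reject strings end in {0,1,4}; accept={2,3}.

states=5 start=0 accept={2,3} delta: 0a->0 0b->1 0c->2 1a->3 1b->0 1c->0 2a->0 2b->4 2c->0 3a->0 3b->2 3c->2 4a->0 4b->0 4c->1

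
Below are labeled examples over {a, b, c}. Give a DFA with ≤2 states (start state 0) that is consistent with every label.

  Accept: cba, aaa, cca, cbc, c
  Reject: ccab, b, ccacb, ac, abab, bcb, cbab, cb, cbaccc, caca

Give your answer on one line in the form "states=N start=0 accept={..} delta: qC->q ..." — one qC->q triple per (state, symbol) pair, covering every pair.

states=2 start=0 accept={1} delta: 0a->1 0b->0 0c->1 1a->0 1b->0 1c->0

State merging on the prefix tree: take the shortest (then alphabetical) example prefix whose next move is undefined and point that move at state 0, else 1, else 2, ...; a target is out if some Accept/Reject pair would then sit in one state with the same input left (inseparable). If every existing state is out, open a new one.
a: 0a undefined. 0a->0: no, c/ac meet in 0 with "c" left. Open state 1: 0a->1.
b: 0b undefined. 0b->0: ok.
c: 0c undefined. 0c->0: no, cbc/b meet in 0. 0c->1: ok.
aa: 1a undefined. 1a->0: ok.
ab: 1b undefined. 1b->0: ok.
ac: 1c undefined. 1c->0: ok.
All examples now run through 2 states with every (state, symbol) defined. Accept strings end in {1}, Reject strings end in {0}; accept={1}.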